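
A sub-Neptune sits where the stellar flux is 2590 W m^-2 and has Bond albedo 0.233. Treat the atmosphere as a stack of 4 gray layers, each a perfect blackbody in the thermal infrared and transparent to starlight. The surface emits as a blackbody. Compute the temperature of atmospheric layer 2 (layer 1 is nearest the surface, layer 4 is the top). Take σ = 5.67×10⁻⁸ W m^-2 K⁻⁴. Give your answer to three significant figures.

403 kelvin

The effective emission temperature is T_e = [S(1−α)/(4σ)]^¼ = 305.9 K.
In the N-layer model, layer k (counted from the surface) has T_k = (N+1−k)^(1/4)·T_e.
With k = 2: T_2 = (4+1−2)^¼·305.9 K = 402.6 K.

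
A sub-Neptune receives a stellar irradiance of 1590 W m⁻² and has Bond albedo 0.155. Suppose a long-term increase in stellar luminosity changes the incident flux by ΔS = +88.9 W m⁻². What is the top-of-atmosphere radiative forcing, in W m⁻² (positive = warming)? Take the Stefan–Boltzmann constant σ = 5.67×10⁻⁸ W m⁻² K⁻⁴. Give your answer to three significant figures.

ΔF = Δ[S(1−α)]/4 = (1−0.155)·+88.9/4 = 18.78 W m⁻².

18.8 W m⁻²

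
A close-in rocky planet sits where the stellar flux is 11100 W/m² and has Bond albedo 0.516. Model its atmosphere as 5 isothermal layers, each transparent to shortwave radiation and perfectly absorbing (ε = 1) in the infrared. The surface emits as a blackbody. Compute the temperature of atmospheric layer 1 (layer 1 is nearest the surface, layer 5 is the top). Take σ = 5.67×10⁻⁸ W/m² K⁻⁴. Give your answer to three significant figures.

587 kelvin

The effective emission temperature is T_e = [S(1−α)/(4σ)]^¼ = 392.3 K.
Each opaque layer satisfies 2T_j⁴ = T_{j−1}⁴ + T_{j+1}⁴, giving T_k⁴ = (N+1−k)T_e⁴.
T_1 = (5)^(1/4)·392.3 = 586.6 K.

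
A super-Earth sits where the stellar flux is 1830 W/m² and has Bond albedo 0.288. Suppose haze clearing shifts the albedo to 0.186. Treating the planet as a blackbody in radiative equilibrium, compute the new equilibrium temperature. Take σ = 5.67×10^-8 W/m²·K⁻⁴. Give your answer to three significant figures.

285 kelvin

With the new albedo, S(1−α₂)/4 = 372.4 W/m², so T₂ = 284.7 K.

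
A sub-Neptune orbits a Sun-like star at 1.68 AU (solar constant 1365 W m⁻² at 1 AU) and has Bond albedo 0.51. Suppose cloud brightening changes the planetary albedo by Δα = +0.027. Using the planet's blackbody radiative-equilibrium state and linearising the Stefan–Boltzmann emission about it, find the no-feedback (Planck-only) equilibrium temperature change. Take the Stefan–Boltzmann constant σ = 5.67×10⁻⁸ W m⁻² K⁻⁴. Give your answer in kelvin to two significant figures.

-2.5 K

Irradiance scales as 1/d², so S = 1365 W m⁻² × (1/1.68)² = 483.6 W m⁻².
Reference equilibrium: T_e = [S(1−α)/(4σ)]^(1/4) = 179.8 K.
ΔF = −(S/4)Δα = −(483.6/4)×(+0.027) = -3.265 W m⁻².
Planck response: λ_P = 4σT_e³ = 4·5.67×10⁻⁸·(179.8)³ = 1.318 W m⁻²/K.
So ΔT₀ = -3.265/1.318 = -2.48 K.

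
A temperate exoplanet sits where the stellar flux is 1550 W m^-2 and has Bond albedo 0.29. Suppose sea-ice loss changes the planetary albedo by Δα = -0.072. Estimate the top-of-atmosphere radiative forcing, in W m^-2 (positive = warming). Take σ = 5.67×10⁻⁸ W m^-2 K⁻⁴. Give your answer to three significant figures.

27.9 W m^-2

The change in absorbed flux is Δ[S(1−α)/4] = −SΔα/4 = 27.90 W m^-2.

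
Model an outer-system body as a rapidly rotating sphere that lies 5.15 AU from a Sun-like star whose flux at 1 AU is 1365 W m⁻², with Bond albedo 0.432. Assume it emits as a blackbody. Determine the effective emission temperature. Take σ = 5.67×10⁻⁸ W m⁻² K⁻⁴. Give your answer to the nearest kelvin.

107 kelvin

Flux at the orbit: S = 1365/(5.15)² = 51.47 W m⁻².
Averaging over the sphere, the absorbed flux is S(1−α)/4 = 7.308 W m⁻².
Balancing against σT⁴: T = (7.308/5.67×10⁻⁸)^(1/4) = 106.6 K.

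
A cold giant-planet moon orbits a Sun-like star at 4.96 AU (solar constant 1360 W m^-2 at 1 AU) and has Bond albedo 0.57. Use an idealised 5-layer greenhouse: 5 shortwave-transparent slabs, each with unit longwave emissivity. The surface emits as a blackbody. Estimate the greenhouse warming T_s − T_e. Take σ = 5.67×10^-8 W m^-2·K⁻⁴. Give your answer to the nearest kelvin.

57 kelvin

Flux at the orbit: S = 1360/(4.96)² = 55.28 W m^-2.
OLR = S(1−α)/4 = 5.943 W m^-2; the top layer radiates at T_e = 101.2 K.
T_s = (N+1)^(1/4)·T_e = 158.4 K.
Warming: T_s − T_e = 57.18 K.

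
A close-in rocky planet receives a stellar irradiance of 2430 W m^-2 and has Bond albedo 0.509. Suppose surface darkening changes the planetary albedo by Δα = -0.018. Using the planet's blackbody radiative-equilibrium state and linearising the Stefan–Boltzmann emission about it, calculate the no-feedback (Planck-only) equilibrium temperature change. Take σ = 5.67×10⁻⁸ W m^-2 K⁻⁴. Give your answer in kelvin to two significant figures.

2.5 K

Reference equilibrium: T_e = [S(1−α)/(4σ)]^(1/4) = 269.3 K.
ΔF = −(S/4)Δα = −(2430/4)×(-0.018) = 10.93 W m^-2.
Planck response: λ_P = 4σT_e³ = 4·5.67×10⁻⁸·(269.3)³ = 4.430 W m^-2/K.
ΔT₀ = ΔF/λ_P = 10.93/4.430 = 2.47 K.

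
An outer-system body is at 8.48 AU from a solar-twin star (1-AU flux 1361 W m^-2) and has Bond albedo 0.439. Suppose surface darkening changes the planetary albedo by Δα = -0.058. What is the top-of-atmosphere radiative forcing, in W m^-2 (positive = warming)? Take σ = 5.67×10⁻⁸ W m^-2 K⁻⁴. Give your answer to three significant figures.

0.274 W m^-2

By the inverse-square law, S = 1361/8.48² = 18.93 W m^-2.
TOA radiative forcing: ΔF = −S·Δα/4 = −18.93·(-0.058)/4 = 0.2744 W m^-2.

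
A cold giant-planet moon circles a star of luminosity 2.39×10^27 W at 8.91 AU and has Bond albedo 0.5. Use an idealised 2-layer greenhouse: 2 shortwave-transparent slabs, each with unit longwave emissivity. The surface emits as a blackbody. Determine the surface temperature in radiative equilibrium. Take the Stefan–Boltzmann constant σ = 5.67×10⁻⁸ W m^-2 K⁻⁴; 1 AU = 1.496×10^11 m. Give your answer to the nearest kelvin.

163 K

Orbital distance: d = 8.91 AU = 1.333×10^12 m.
S = L/(4πd²) = 107.0 W m^-2.
OLR = S(1−α)/4 = 13.38 W m^-2; the top layer radiates at T_e = 123.9 K.
For an N-layer opaque stack, T_s⁴ = (N+1)T_e⁴, hence T_s = (3)^(1/4)×123.9 K = 163.1 K.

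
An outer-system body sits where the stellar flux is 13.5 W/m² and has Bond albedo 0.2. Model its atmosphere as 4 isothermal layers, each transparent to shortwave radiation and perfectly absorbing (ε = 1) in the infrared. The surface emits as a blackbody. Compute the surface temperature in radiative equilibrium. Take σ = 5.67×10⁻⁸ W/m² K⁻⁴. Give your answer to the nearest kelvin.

OLR = S(1−α)/4 = 2.700 W/m²; the top layer radiates at T_e = 83.07 K.
For an N-layer opaque stack, T_s⁴ = (N+1)T_e⁴, hence T_s = (5)^(1/4)×83.07 K = 124.2 K.

124 K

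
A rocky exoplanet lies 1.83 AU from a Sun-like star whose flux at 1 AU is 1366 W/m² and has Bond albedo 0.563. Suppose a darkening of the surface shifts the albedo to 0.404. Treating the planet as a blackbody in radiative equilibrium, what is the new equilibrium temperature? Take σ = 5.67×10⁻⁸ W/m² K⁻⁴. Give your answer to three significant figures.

181 kelvin

By the inverse-square law, S = 1366/1.83² = 407.9 W/m².
With the new albedo, S(1−α₂)/4 = 60.78 W/m², so T₂ = 180.9 K.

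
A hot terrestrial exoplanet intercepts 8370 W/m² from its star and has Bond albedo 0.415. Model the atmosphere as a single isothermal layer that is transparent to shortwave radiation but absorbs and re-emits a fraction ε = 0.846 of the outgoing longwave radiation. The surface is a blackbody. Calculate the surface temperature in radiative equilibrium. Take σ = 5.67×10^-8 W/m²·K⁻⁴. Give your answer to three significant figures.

The planet radiates to space at T_e = [S(1−α)/(4σ)]^(1/4) = 383.3 K.
For a single slab of emissivity ε, T_s⁴ = 2T_e⁴/(2−ε); thus T_s = 383.3·(1.733)^(1/4) = 439.8 K.

440 K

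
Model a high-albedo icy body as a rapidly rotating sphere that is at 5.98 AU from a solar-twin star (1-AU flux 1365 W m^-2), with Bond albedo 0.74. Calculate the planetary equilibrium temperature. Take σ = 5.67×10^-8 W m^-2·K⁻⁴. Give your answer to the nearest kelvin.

Flux at the orbit: S = 1365/(5.98)² = 38.17 W m^-2.
Averaging over the sphere, the absorbed flux is S(1−α)/4 = 2.481 W m^-2.
Set σT⁴ = 2.481 → T = (2.481/σ)^(1/4) = 81.33 K.

81 kelvin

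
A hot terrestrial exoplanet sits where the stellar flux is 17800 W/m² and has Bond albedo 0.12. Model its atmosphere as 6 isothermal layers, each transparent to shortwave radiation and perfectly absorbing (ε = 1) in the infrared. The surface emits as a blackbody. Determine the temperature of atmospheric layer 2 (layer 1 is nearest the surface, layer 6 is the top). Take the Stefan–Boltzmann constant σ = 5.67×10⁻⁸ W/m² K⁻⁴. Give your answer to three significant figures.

OLR = S(1−α)/4 = 3916 W/m²; the top layer radiates at T_e = 512.6 K.
The net upward flux σT_e⁴ is constant between every pair of levels, so T_k⁴ = (N+1−k)T_e⁴.
T_2 = (5)^(1/4)·512.6 = 766.6 K.

767 K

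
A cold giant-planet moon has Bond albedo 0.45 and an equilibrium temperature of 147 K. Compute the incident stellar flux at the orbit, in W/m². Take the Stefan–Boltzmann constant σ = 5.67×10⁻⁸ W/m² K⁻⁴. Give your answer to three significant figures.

193 W/m²

From S(1−α)/4 = σT⁴: S = 4σT⁴/(1−α).
σT⁴ = 5.67×10⁻⁸·(147)⁴ = 26.48 W/m².
S = 4·26.48/0.55 = 192.6 W/m².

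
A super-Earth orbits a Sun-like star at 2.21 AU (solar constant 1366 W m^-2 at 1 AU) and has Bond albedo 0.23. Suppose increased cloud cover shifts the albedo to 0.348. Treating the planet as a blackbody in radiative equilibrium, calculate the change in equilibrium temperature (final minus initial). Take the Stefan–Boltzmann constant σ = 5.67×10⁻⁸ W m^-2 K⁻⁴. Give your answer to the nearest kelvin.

-7 kelvin

By the inverse-square law, S = 1366/2.21² = 279.7 W m^-2.
With α = 0.23, T₁ = 175.5 K.
With α = 0.348, T₂ = 168.4 K.
ΔT = T₂ − T₁ = -7.150 K.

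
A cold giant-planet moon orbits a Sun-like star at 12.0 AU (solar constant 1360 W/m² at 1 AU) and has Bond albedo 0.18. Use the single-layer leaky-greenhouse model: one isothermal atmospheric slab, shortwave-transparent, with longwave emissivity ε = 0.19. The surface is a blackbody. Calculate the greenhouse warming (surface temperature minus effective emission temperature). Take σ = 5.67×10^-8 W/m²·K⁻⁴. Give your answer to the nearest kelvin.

Irradiance scales as 1/d², so S = 1360 W/m² × (1/12.0)² = 9.444 W/m².
Effective emission temperature (TOA balance): σT_e⁴ = S(1−α)/4 = 1.936 W/m² → T_e = 76.44 K.
The surface balance (absorbed SW + ε·downward IR = σT_s⁴) with T_a⁴ = T_s⁴/2 reduces to T_s = T_e·[2/(2−ε)]^¼ = 78.37 K.
The atmosphere warms the surface by 1.932 K.

2 K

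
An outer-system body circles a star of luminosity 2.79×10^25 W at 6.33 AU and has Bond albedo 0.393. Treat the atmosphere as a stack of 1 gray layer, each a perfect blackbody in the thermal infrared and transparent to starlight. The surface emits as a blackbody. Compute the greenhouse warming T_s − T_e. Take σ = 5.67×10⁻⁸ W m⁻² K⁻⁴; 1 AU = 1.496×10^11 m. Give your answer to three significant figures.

9.60 K

d = 6.33 × 1.496×10^11 m = 9.470×10^11 m.
Spreading L over a sphere of radius d: S = 2.79×10^25/(4π·9.47×10^11²) = 2.476 W m⁻².
Top-of-atmosphere balance: σT_e⁴ = S(1−α)/4 = 0.3757 W m⁻² → T_e = 50.74 K.
T_s = (N+1)^(1/4)·T_e = 60.34 K.
So the greenhouse effect raises the surface by 60.34 − 50.74 = 9.600 K.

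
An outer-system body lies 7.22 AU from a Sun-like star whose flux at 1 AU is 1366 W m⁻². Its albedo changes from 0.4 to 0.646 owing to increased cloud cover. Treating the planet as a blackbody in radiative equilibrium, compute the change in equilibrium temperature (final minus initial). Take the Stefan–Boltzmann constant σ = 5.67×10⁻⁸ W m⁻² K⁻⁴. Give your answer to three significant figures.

Flux at the orbit: S = 1366/(7.22)² = 26.20 W m⁻².
With α = 0.4, T₁ = 91.25 K.
Final:   T₂ = [S(1−0.646)/(4σ)]^(1/4) = 79.97 K.
Change: 79.97 − 91.25 = -11.28 K.

-11.3 kelvin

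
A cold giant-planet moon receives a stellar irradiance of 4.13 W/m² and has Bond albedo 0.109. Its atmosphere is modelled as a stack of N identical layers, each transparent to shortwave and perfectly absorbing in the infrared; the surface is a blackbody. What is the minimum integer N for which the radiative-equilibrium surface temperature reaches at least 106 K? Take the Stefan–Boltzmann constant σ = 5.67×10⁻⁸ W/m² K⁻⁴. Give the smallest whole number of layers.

The effective emission temperature is T_e = [S(1−α)/(4σ)]^¼ = 63.47 K.
Need (N+1)T_e⁴ ≥ T_s⁴, i.e. N+1 ≥ (106/63.47)⁴ = 7.781.
The minimum whole number is N = 7.

7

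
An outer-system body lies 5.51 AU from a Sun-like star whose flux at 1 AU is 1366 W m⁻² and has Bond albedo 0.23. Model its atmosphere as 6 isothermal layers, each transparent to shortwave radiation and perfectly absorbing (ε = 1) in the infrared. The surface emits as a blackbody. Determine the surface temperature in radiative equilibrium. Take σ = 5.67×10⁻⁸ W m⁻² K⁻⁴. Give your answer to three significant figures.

181 kelvin

Irradiance scales as 1/d², so S = 1366 W m⁻² × (1/5.51)² = 44.99 W m⁻².
OLR = S(1−α)/4 = 8.661 W m⁻²; the top layer radiates at T_e = 111.2 K.
With N = 6 opaque layers, T_s = (N+1)^(1/4)·T_e = 7^(1/4)·111.2 = 180.8 K.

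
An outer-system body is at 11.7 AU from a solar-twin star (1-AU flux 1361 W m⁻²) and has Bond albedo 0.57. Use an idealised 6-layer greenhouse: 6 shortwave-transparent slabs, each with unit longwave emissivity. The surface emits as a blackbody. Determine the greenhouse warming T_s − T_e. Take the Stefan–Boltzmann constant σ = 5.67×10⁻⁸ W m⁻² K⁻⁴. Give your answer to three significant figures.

41.3 kelvin

Irradiance scales as 1/d², so S = 1361 W m⁻² × (1/11.7)² = 9.942 W m⁻².
The effective emission temperature is T_e = [S(1−α)/(4σ)]^¼ = 65.89 K.
Surface: T_s = (7)^¼·T_e = 107.2 K.
Warming: T_s − T_e = 41.29 K.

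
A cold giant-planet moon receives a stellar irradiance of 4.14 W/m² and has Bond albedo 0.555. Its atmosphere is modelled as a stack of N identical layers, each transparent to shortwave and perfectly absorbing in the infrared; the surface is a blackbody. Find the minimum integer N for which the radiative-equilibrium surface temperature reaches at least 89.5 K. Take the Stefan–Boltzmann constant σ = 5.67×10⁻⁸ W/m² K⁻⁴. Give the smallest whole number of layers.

7

OLR = S(1−α)/4 = 0.4606 W/m²; the top layer radiates at T_e = 53.39 K.
Since T_s⁴ = (N+1)T_e⁴, we need N ≥ (T_s/T_e)⁴ − 1 = 6.899.
Rounding up, N = 7.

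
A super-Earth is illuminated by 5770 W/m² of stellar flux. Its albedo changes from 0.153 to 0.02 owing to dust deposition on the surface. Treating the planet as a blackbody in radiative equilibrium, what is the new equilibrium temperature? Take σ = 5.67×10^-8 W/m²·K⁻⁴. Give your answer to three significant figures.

T₂ = [S(1−α₂)/(4σ)]^(1/4) = [5770·0.98/(4σ)]^(1/4) = 397.4 K.

397 K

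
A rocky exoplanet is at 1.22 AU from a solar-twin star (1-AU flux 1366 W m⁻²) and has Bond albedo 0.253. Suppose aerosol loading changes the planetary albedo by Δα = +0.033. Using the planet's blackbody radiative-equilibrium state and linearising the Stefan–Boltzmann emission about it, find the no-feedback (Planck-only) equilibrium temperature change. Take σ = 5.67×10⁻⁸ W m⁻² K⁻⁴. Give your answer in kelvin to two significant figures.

By the inverse-square law, S = 1366/1.22² = 917.8 W m⁻².
Unperturbed T_e = [917.8·(1−0.253)/(4σ)]^¼ = 234.5 K.
The change in absorbed flux is Δ[S(1−α)/4] = −SΔα/4 = -7.572 W m⁻².
Planck response: λ_P = 4σT_e³ = 4·5.67×10⁻⁸·(234.5)³ = 2.924 W m⁻²/K.
So ΔT₀ = -7.572/2.924 = -2.59 K.

-2.6 K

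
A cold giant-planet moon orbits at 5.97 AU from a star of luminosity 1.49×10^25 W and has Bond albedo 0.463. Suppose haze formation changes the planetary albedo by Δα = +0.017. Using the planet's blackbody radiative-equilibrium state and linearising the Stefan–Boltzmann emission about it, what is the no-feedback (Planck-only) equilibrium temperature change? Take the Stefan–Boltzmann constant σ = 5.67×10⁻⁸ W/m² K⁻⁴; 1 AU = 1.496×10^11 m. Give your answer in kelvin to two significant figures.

-0.34 K

Orbital distance: d = 5.97 AU = 8.931×10^11 m.
Spreading L over a sphere of radius d: S = 1.49×10^25/(4π·8.93×10^11²) = 1.486 W/m².
Unperturbed T_e = [1.486·(1−0.463)/(4σ)]^¼ = 43.31 K.
The change in absorbed flux is Δ[S(1−α)/4] = −SΔα/4 = -0.006318 W/m².
Linearising σT⁴ gives d(σT⁴)/dT = 4σT_e³ = 0.01843 W/m² per K.
So ΔT₀ = -0.006318/0.01843 = -0.343 K.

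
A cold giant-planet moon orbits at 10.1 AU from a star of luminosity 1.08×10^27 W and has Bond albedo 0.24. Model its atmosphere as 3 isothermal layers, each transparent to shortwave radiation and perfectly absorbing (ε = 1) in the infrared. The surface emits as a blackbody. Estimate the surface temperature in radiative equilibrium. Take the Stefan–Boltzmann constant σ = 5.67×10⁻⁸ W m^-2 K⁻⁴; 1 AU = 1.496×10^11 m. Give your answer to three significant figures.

d = 10.1 × 1.496×10^11 m = 1.511×10^12 m.
Spreading L over a sphere of radius d: S = 1.08×10^27/(4π·1.51×10^12²) = 37.65 W m^-2.
Top-of-atmosphere balance: σT_e⁴ = S(1−α)/4 = 7.153 W m^-2 → T_e = 106.0 K.
Layer-by-layer balance gives σT_s⁴ = (N+1)σT_e⁴, so T_s = 4^¼·106.0 = 149.9 K.

150 K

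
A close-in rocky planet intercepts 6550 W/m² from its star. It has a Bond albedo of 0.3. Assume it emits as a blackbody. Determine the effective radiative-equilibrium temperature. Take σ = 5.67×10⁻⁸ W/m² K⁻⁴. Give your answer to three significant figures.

377 kelvin

Absorbed flux (global mean): S(1−α)/4 = 6550·0.7/4 = 1146 W/m².
Set σT⁴ = 1146 → T = (1146/σ)^(1/4) = 377.1 K.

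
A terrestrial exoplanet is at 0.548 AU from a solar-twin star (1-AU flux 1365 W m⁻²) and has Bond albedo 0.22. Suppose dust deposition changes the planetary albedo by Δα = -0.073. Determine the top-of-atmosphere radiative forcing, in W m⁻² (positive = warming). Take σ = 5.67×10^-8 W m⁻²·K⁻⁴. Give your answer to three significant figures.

83.0 W m⁻²

By the inverse-square law, S = 1365/0.548² = 4545 W m⁻².
ΔF = −(S/4)Δα = −(4545/4)×(-0.073) = 82.95 W m⁻².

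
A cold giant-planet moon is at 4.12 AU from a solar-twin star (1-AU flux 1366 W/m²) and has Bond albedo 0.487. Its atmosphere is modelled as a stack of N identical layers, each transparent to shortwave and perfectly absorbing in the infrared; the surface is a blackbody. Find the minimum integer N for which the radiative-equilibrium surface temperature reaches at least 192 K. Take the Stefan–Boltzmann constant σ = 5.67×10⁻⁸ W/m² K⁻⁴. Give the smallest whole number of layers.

7

Flux at the orbit: S = 1366/(4.12)² = 80.47 W/m².
Top-of-atmosphere balance: σT_e⁴ = S(1−α)/4 = 10.32 W/m² → T_e = 116.2 K.
Since T_s⁴ = (N+1)T_e⁴, we need N ≥ (T_s/T_e)⁴ − 1 = 6.466.
Rounding up, N = 7.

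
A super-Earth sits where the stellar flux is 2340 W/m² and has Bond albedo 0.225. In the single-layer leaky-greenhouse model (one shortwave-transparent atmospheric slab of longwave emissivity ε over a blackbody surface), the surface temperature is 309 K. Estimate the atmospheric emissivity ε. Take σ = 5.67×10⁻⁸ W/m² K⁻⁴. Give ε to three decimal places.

0.246

TOA balance gives T_e = 299.0 K.
Inverting T_s⁴ = 2T_e⁴/(2−ε): (T_e/T_s)⁴ = 0.8771, so ε = 2(1 − 0.8771) = 0.2458.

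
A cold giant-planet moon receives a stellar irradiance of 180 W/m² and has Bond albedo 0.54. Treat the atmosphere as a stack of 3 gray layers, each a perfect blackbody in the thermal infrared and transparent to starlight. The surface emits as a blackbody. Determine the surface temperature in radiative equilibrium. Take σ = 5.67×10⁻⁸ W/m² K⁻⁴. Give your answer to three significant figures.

The effective emission temperature is T_e = [S(1−α)/(4σ)]^¼ = 138.2 K.
Layer-by-layer balance gives σT_s⁴ = (N+1)σT_e⁴, so T_s = 4^¼·138.2 = 195.5 K.

195 kelvin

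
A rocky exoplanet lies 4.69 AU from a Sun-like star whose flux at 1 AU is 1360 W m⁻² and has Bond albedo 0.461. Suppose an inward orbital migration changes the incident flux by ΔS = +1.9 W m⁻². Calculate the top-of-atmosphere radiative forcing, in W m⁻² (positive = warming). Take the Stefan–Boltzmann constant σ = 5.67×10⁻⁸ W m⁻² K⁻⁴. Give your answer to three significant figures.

0.256 W m⁻²

By the inverse-square law, S = 1360/4.69² = 61.83 W m⁻².
Only a fraction (1−α) is absorbed and it's spread over 4πR², so ΔF = (1−α)ΔS/4 = 0.2560 W m⁻².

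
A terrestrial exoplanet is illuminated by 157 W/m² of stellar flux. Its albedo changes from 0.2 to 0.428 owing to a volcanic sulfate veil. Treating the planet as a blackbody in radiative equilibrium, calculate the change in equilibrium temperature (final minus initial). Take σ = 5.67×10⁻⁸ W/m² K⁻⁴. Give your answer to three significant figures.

-12.3 kelvin

Initial: T₁ = [S(1−0.2)/(4σ)]^(1/4) = 153.4 K.
With α = 0.428, T₂ = 141.1 K.
Change: 141.1 − 153.4 = -12.34 K.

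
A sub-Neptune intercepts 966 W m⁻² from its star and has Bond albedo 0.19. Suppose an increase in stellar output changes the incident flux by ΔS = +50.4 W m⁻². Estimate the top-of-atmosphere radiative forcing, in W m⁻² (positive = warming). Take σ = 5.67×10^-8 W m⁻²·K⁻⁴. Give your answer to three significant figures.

ΔF = Δ[S(1−α)]/4 = (1−0.19)·+50.4/4 = 10.21 W m⁻².

10.2 W m⁻²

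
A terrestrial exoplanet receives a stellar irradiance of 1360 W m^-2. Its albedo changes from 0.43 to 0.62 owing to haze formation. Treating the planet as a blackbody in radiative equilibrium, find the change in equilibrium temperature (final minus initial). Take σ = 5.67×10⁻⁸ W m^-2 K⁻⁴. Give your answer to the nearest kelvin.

-23 K

With α = 0.43, T₁ = 241.8 K.
After:  T₂ = [1360·0.38/(4σ)]^(1/4) = 218.5 K.
ΔT = T₂ − T₁ = -23.31 K.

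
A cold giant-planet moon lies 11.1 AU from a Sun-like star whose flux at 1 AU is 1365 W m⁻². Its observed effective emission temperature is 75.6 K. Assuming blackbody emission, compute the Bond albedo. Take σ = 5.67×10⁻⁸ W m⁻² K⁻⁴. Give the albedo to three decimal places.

0.331

By the inverse-square law, S = 1365/11.1² = 11.08 W m⁻².
From σT⁴ = S(1−α)/4 we invert for α: 1−α = 4σT⁴/S.
σT⁴ = 1.852 W m⁻², so 4σT⁴ = 7.408 W m⁻².
Hence α = 1 − 7.408/11.08 = 0.3313.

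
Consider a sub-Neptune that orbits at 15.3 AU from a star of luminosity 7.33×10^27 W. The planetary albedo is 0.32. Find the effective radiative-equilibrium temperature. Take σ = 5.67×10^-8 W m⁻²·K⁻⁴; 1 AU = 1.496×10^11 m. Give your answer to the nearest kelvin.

Orbital distance: d = 15.3 AU = 2.289×10^12 m.
Spreading L over a sphere of radius d: S = 7.33×10^27/(4π·2.29×10^12²) = 111.3 W m⁻².
Absorbed flux (global mean): S(1−α)/4 = 111.3·0.68/4 = 18.93 W m⁻².
In equilibrium σT⁴ equals this, so T = 135.2 K.

135 K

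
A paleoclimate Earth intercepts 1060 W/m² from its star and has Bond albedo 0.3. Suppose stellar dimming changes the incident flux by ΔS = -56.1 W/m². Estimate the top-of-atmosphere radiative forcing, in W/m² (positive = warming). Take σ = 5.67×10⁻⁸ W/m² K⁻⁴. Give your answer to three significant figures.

-9.82 W/m²

Only a fraction (1−α) is absorbed and it's spread over 4πR², so ΔF = (1−α)ΔS/4 = -9.817 W/m².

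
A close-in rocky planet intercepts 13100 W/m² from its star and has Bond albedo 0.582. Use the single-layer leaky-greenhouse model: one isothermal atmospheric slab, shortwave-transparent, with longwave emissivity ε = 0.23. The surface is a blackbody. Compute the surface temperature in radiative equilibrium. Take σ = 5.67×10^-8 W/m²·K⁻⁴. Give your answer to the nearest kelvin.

At the top of the atmosphere, σT_e⁴ = S(1−α)/4 = 1369 W/m², giving T_e = 394.2 K.
The surface balance (absorbed SW + ε·downward IR = σT_s⁴) with T_a⁴ = T_s⁴/2 reduces to T_s = T_e·[2/(2−ε)]^¼ = 406.4 K.

406 K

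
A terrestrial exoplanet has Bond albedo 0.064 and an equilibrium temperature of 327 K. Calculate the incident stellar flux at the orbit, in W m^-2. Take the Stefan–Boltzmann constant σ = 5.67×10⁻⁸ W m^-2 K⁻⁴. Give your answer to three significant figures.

2770 W m^-2

From S(1−α)/4 = σT⁴: S = 4σT⁴/(1−α).
The emitted flux is σT⁴ = 648.3 W m^-2.
S = 4·648.3/0.936 = 2771 W m^-2.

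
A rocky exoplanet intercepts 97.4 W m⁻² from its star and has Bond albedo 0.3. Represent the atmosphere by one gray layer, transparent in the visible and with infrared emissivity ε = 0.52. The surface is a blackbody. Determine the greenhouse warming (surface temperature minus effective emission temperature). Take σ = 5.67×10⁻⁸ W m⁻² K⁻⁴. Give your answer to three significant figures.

Effective emission temperature (TOA balance): σT_e⁴ = S(1−α)/4 = 17.04 W m⁻² → T_e = 131.7 K.
The surface balance (absorbed SW + ε·downward IR = σT_s⁴) with T_a⁴ = T_s⁴/2 reduces to T_s = T_e·[2/(2−ε)]^¼ = 142.0 K.
Greenhouse warming: T_s − T_e = 10.29 K.

10.3 K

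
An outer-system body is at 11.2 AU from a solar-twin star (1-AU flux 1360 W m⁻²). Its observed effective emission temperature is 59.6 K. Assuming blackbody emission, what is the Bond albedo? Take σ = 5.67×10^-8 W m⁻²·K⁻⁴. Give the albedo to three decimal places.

Irradiance scales as 1/d², so S = 1360 W m⁻² × (1/11.2)² = 10.84 W m⁻².
From σT⁴ = S(1−α)/4 we invert for α: 1−α = 4σT⁴/S.
4σT⁴ = 4·5.67×10⁻⁸·(59.6)⁴ = 2.862 W m⁻².
Hence α = 1 − 2.862/10.84 = 0.7360.

0.736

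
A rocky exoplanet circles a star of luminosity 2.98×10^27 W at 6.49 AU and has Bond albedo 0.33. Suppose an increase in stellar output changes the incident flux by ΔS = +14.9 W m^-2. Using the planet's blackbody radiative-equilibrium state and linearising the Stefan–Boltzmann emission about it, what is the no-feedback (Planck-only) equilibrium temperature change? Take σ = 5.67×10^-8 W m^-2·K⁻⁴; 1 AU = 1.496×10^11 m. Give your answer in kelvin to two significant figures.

2.4 K

d = 6.49 × 1.496×10^11 m = 9.709×10^11 m.
Spreading L over a sphere of radius d: S = 2.98×10^27/(4π·9.71×10^11²) = 251.6 W m^-2.
The baseline emission temperature is T_e = 165.1 K.
Only a fraction (1−α) is absorbed and it's spread over 4πR², so ΔF = (1−α)ΔS/4 = 2.496 W m^-2.
Linearising σT⁴ gives d(σT⁴)/dT = 4σT_e³ = 1.021 W m^-2 per K.
Hence the no-feedback warming is ΔF/(4σT_e³) = 2.44 K.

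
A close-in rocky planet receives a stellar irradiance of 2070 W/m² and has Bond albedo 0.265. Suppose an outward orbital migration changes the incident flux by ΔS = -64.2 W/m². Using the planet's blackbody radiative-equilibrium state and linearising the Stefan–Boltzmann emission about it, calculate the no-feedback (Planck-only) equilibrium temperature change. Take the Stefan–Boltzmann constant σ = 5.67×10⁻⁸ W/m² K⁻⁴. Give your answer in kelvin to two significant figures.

-2.2 K

Unperturbed T_e = [2070·(1−0.265)/(4σ)]^¼ = 286.2 K.
Only a fraction (1−α) is absorbed and it's spread over 4πR², so ΔF = (1−α)ΔS/4 = -11.80 W/m².
The Planck feedback parameter is 4σT_e³ = 5.316 W/m²/K.
ΔT₀ = ΔF/λ_P = -11.80/5.316 = -2.22 K.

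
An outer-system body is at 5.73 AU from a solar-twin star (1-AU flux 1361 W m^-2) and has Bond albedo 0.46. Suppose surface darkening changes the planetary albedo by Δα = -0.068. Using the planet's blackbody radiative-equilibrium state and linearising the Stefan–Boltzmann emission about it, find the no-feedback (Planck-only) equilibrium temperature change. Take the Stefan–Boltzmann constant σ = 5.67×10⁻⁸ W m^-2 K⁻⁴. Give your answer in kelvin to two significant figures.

Flux at the orbit: S = 1361/(5.73)² = 41.45 W m^-2.
Unperturbed T_e = [41.45·(1−0.46)/(4σ)]^¼ = 99.67 K.
ΔF = −(S/4)Δα = −(41.45/4)×(-0.068) = 0.7047 W m^-2.
Planck response: λ_P = 4σT_e³ = 4·5.67×10⁻⁸·(99.67)³ = 0.2246 W m^-2/K.
So ΔT₀ = 0.7047/0.2246 = 3.14 K.

3.1 K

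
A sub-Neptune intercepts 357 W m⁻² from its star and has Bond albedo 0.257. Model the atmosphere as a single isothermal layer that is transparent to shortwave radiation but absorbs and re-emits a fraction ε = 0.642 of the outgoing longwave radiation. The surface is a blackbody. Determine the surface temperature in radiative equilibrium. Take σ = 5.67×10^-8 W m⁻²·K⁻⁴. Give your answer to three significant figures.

Effective emission temperature (TOA balance): σT_e⁴ = S(1−α)/4 = 66.31 W m⁻² → T_e = 184.9 K.
The surface balance (absorbed SW + ε·downward IR = σT_s⁴) with T_a⁴ = T_s⁴/2 reduces to T_s = T_e·[2/(2−ε)]^¼ = 203.7 K.

204 kelvin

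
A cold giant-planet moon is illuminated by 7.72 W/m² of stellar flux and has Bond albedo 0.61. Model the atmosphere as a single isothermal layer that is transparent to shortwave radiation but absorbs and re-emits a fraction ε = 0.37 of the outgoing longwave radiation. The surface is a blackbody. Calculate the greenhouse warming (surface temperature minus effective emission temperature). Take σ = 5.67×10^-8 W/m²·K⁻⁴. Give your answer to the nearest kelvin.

Effective emission temperature (TOA balance): σT_e⁴ = S(1−α)/4 = 0.7527 W/m² → T_e = 60.36 K.
Surface balance with a leaky layer gives σT_s⁴ = σT_e⁴·2/(2−ε), so T_s = T_e·[2/(2−0.37)]^(1/4) = 63.53 K.
The atmosphere warms the surface by 3.167 K.

3 K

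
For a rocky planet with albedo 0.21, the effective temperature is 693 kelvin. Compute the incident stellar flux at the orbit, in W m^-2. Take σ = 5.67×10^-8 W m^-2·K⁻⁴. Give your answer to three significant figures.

66200 W m^-2

From S(1−α)/4 = σT⁴: S = 4σT⁴/(1−α).
σT⁴ = 5.67×10⁻⁸·(693)⁴ = 13080 W m^-2.
So S = 4×13080/(1−0.21) = 66210 W m^-2.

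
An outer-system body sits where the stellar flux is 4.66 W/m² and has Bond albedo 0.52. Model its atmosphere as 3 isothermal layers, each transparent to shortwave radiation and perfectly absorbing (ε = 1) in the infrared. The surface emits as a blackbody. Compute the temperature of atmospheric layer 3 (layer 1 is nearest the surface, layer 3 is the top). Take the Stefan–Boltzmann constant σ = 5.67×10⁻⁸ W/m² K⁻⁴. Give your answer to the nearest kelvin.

Top-of-atmosphere balance: σT_e⁴ = S(1−α)/4 = 0.5592 W/m² → T_e = 56.04 K.
In the N-layer model, layer k (counted from the surface) has T_k = (N+1−k)^(1/4)·T_e.
With k = 3: T_3 = (3+1−3)^¼·56.04 K = 56.04 K.

56 kelvin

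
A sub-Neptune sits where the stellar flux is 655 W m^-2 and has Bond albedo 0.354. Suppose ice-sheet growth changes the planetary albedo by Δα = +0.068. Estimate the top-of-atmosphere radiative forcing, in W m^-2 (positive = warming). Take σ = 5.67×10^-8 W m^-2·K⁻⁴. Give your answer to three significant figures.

-11.1 W m^-2

TOA radiative forcing: ΔF = −S·Δα/4 = −655.0·(+0.068)/4 = -11.14 W m^-2.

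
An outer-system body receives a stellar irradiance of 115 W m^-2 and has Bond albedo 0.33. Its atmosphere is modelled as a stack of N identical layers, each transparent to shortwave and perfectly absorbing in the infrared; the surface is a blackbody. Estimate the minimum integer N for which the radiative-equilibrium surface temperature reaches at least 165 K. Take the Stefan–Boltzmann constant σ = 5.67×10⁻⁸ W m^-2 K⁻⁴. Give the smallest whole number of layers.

2

Top-of-atmosphere balance: σT_e⁴ = S(1−α)/4 = 19.26 W m^-2 → T_e = 135.8 K.
T_s = (N+1)^(1/4)·T_e ≥ 165 K requires N+1 ≥ (T_s/T_e)⁴ = (165/135.8)⁴ = 2.182.
So N ≥ 1.182; the smallest integer is N = 2.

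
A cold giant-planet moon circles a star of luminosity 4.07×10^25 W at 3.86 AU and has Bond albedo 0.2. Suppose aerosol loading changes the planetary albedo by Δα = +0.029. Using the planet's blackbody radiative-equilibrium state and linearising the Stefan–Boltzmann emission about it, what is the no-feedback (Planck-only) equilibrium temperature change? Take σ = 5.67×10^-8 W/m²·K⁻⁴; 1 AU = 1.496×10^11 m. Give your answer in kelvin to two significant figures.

-0.69 K

d = 3.86 × 1.496×10^11 m = 5.775×10^11 m.
Flux at the orbit: S = L/(4πd²) = 4.07×10^25/(4π·(5.77×10^11)²) = 9.713 W/m².
Reference equilibrium: T_e = [S(1−α)/(4σ)]^(1/4) = 76.51 K.
ΔF = −(S/4)Δα = −(9.713/4)×(+0.029) = -0.07042 W/m².
The Planck feedback parameter is 4σT_e³ = 0.1016 W/m²/K.
So ΔT₀ = -0.07042/0.1016 = -0.693 K.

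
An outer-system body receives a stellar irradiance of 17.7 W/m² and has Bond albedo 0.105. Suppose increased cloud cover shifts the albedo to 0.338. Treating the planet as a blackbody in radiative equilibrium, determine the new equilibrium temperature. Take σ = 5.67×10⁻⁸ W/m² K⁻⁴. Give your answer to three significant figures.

84.8 K

With the new albedo, S(1−α₂)/4 = 2.929 W/m², so T₂ = 84.78 K.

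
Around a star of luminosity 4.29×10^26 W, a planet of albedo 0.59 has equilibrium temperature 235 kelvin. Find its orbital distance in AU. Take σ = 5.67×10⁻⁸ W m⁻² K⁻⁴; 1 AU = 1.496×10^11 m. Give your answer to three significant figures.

Required flux: S = 4σT⁴/(1−α) = 1687 W m⁻².
From L = 4πd²S, d = √(4.29×10^26/(4π·1687)) = 1.423×10^11 m = 0.9509 AU.

0.951 AU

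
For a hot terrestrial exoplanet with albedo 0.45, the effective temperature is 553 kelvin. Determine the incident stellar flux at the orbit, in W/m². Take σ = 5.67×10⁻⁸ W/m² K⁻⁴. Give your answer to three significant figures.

Invert the energy balance for S: S = 4σT⁴/(1−α).
σT⁴ = 5.67×10⁻⁸·(553)⁴ = 5303 W/m².
S = 4·5303/0.55 = 38560 W/m².

38600 W/m²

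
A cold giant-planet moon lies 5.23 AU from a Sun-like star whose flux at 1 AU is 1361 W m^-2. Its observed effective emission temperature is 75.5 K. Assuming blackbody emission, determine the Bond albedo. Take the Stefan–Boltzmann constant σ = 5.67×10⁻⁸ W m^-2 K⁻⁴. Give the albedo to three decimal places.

By the inverse-square law, S = 1361/5.23² = 49.76 W m^-2.
Rearranging the radiative balance, α = 1 − 4σT⁴/S.
σT⁴ = 1.842 W m^-2, so 4σT⁴ = 7.369 W m^-2.
1−α = 7.369/49.76 = 0.1481, so α = 0.8519.

0.852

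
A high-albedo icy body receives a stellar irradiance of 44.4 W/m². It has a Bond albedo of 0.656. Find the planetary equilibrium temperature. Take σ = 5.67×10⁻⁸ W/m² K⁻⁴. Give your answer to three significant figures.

Averaging over the sphere, the absorbed flux is S(1−α)/4 = 3.818 W/m².
Set σT⁴ = 3.818 → T = (3.818/σ)^(1/4) = 90.59 K.

90.6 kelvin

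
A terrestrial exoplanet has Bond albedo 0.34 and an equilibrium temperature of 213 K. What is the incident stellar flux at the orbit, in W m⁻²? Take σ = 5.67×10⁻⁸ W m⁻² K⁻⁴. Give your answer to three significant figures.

Invert the energy balance for S: S = 4σT⁴/(1−α).
σT⁴ = 5.67×10⁻⁸·(213)⁴ = 116.7 W m⁻².
So S = 4×116.7/(1−0.34) = 707.3 W m⁻².

707 W m⁻²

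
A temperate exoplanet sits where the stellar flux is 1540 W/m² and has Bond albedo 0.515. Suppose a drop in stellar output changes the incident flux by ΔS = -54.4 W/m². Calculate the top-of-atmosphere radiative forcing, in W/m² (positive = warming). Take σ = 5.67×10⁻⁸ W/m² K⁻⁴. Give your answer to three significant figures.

TOA radiative forcing: ΔF = (1−α)ΔS/4 = 0.485·(-54.4)/4 = -6.596 W/m².

-6.60 W/m²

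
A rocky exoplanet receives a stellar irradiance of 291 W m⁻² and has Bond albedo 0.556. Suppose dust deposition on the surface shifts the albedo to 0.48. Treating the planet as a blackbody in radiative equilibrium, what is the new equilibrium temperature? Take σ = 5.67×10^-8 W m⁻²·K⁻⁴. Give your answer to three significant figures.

T₂ = [S(1−α₂)/(4σ)]^(1/4) = [291.0·0.52/(4σ)]^(1/4) = 160.7 K.

161 K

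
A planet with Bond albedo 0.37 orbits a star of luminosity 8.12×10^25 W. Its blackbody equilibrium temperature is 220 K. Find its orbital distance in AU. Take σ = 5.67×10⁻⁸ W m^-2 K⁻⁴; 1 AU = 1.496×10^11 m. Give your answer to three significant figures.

Energy balance gives S = 4σT⁴/(1−α) = 843.3 W m^-2.
S = L/(4πd²) → d = √(L/4πS) = √(8.12×10^25/(4π·843.3)) = 8.753×10^10 m = 0.5851 AU.

0.585 AU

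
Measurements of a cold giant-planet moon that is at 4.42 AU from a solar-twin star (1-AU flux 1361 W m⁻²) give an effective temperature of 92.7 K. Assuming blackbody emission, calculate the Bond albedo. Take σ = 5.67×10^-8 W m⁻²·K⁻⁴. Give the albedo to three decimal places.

By the inverse-square law, S = 1361/4.42² = 69.66 W m⁻².
Energy balance: S(1−α)/4 = σT⁴, so 1−α = 4σT⁴/S.
σT⁴ = 4.187 W m⁻², so 4σT⁴ = 16.75 W m⁻².
Hence α = 1 − 16.75/69.66 = 0.7596.

0.760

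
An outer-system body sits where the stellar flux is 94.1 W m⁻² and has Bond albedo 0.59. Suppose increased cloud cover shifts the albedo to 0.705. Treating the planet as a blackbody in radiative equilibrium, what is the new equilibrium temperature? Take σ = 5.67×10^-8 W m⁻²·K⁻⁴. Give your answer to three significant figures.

105 K

T₂ = [S(1−α₂)/(4σ)]^(1/4) = [94.10·0.295/(4σ)]^(1/4) = 105.2 K.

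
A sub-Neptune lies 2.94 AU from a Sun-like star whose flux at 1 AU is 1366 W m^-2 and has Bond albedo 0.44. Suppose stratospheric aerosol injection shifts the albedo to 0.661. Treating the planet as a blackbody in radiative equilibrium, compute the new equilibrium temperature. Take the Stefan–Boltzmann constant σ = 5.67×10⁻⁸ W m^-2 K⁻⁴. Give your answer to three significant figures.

124 kelvin

Irradiance scales as 1/d², so S = 1366 W m^-2 × (1/2.94)² = 158.0 W m^-2.
T₂ = [S(1−α₂)/(4σ)]^(1/4) = [158.0·0.339/(4σ)]^(1/4) = 124.0 K.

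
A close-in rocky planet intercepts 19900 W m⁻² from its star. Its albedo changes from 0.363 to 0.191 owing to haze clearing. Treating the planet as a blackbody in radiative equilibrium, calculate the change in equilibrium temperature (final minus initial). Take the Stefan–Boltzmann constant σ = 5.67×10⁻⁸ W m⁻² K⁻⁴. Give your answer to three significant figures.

Before: T₁ = [19900·0.637/(4σ)]^(1/4) = 486.2 K.
After:  T₂ = [19900·0.809/(4σ)]^(1/4) = 516.2 K.
ΔT = T₂ − T₁ = 29.94 K.

29.9 kelvin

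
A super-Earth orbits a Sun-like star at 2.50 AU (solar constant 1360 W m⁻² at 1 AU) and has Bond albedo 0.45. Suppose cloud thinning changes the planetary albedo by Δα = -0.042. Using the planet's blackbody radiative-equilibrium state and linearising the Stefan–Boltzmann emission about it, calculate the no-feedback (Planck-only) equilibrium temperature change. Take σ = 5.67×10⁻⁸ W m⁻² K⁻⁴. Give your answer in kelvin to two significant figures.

2.9 kelvin

Irradiance scales as 1/d², so S = 1360 W m⁻² × (1/2.50)² = 217.6 W m⁻².
Reference equilibrium: T_e = [S(1−α)/(4σ)]^(1/4) = 151.6 K.
TOA radiative forcing: ΔF = −S·Δα/4 = −217.6·(-0.042)/4 = 2.285 W m⁻².
Linearising σT⁴ gives d(σT⁴)/dT = 4σT_e³ = 0.7896 W m⁻² per K.
So ΔT₀ = 2.285/0.7896 = 2.89 K.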